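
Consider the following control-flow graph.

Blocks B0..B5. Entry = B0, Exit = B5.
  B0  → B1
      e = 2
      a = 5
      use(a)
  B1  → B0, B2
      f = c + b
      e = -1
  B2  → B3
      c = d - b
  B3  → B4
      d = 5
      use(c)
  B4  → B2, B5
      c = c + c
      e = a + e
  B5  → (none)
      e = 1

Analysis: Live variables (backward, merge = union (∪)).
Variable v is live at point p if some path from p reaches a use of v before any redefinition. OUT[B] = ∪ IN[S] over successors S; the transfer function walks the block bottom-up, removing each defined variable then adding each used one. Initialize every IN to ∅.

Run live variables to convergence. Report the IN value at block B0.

Answer: {b, c, d}

Trace:
Per-block solution:
  B0: | IN={b, c, d} | OUT={a, b, c, d}
  B1: | IN={a, b, c, d} | OUT={a, b, c, d, e}
  B2: | IN={a, b, d, e} | OUT={a, b, c, e}
  B3: | IN={a, b, c, e} | OUT={a, b, c, d, e}
  B4: | IN={a, b, c, d, e} | OUT={a, b, d, e}
  B5: | IN={} | OUT={}

Merge at B0: OUT[B0] = IN[B1] = {a, b, c, d}
Applying B0's transfer function to that OUT value gives IN[B0] (row B0 above).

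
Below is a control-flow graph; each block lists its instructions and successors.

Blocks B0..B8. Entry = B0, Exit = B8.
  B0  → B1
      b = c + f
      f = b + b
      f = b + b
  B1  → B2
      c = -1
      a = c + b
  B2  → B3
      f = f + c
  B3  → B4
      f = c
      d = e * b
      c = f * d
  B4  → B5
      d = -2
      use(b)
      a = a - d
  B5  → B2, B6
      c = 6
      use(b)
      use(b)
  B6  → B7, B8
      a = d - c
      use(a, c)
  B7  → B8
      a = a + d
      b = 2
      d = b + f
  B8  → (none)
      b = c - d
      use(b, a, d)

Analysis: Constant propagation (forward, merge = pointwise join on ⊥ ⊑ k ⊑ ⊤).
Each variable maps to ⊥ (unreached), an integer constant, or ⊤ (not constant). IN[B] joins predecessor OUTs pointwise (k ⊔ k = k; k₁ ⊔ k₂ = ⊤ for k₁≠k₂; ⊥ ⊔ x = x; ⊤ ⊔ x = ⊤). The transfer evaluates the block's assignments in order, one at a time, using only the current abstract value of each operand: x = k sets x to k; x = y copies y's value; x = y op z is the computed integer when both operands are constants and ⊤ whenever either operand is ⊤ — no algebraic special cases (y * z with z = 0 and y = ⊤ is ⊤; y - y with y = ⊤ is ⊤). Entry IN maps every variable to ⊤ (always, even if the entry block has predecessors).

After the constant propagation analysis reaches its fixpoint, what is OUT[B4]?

Converged values:
  B0:   IN=(all ⊤)   OUT=(all ⊤)
  B1:   IN=(all ⊤)   OUT={c:-1; rest ⊤}
  B2:   IN=(all ⊤)   OUT=(all ⊤)
  B3:   IN=(all ⊤)   OUT=(all ⊤)
  B4:   IN=(all ⊤)   OUT={d:-2; rest ⊤}
  B5:   IN={d:-2; rest ⊤}   OUT={c:6, d:-2; rest ⊤}
  B6:   IN={c:6, d:-2; rest ⊤}   OUT={a:-8, c:6, d:-2; rest ⊤}
  B7:   IN={a:-8, c:6, d:-2; rest ⊤}   OUT={a:-10, b:2, c:6; rest ⊤}
  B8:   IN={c:6; rest ⊤}   OUT={c:6; rest ⊤}

Merge at B4: IN[B4] = OUT[B3] = {a: ⊤, b: ⊤, c: ⊤, d: ⊤, e: ⊤, f: ⊤}
Applying B4's transfer function to that IN value gives OUT[B4] (row B4 above).

Answer: {a: ⊤, b: ⊤, c: ⊤, d: -2, e: ⊤, f: ⊤}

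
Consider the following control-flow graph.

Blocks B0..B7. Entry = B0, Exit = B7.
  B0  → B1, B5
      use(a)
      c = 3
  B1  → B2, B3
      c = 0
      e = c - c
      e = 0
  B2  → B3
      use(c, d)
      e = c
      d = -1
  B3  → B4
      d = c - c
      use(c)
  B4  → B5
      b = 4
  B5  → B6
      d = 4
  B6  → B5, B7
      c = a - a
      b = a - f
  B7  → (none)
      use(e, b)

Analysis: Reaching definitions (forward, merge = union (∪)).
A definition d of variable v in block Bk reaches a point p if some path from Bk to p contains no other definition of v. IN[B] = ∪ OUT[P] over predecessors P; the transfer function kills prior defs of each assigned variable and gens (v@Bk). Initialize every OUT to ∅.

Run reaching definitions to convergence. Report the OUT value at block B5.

Fixpoint table:
  B0: | IN={} | OUT={c@B0}
  B1: | IN={c@B0} | OUT={c@B1, e@B1}
  B2: | IN={c@B1, e@B1} | OUT={c@B1, d@B2, e@B2}
  B3: | IN={c@B1, d@B2, e@B1, e@B2} | OUT={c@B1, d@B3, e@B1, e@B2}
  B4: | IN={c@B1, d@B3, e@B1, e@B2} | OUT={b@B4, c@B1, d@B3, e@B1, e@B2}
  B5: | IN={b@B4, b@B6, c@B0, c@B1, c@B6, d@B3, d@B5, e@B1, e@B2} | OUT={b@B4, b@B6, c@B0, c@B1, c@B6, d@B5, e@B1, e@B2}
  B6: | IN={b@B4, b@B6, c@B0, c@B1, c@B6, d@B5, e@B1, e@B2} | OUT={b@B6, c@B6, d@B5, e@B1, e@B2}
  B7: | IN={b@B6, c@B6, d@B5, e@B1, e@B2} | OUT={b@B6, c@B6, d@B5, e@B1, e@B2}

Merge at B5: IN[B5] = OUT[B0] ⊔ OUT[B4] ⊔ OUT[B6] = {b@B4, b@B6, c@B0, c@B1, c@B6, d@B3, d@B5, e@B1, e@B2}
Applying B5's transfer function to that IN value gives OUT[B5] (row B5 above).

Answer: {b@B4, b@B6, c@B0, c@B1, c@B6, d@B5, e@B1, e@B2}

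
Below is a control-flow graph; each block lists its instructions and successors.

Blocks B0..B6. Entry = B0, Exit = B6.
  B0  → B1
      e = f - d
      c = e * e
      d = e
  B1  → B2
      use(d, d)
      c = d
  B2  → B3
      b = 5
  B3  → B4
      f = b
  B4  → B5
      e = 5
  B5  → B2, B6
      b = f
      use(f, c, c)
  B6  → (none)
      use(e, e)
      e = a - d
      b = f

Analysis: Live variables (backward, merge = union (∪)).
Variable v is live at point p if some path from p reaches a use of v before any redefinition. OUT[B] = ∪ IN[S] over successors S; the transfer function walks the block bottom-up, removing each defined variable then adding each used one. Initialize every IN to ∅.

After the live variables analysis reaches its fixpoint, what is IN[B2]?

Fixpoint table:
  B0:   IN={a, d, f}   OUT={a, d}
  B1:   IN={a, d}   OUT={a, c, d}
  B2:   IN={a, c, d}   OUT={a, b, c, d}
  B3:   IN={a, b, c, d}   OUT={a, c, d, f}
  B4:   IN={a, c, d, f}   OUT={a, c, d, e, f}
  B5:   IN={a, c, d, e, f}   OUT={a, c, d, e, f}
  B6:   IN={a, d, e, f}   OUT={}

Merge at B2: OUT[B2] = IN[B3] = {a, b, c, d}
Applying B2's transfer function to that OUT value gives IN[B2] (row B2 above).

Answer: {a, c, d}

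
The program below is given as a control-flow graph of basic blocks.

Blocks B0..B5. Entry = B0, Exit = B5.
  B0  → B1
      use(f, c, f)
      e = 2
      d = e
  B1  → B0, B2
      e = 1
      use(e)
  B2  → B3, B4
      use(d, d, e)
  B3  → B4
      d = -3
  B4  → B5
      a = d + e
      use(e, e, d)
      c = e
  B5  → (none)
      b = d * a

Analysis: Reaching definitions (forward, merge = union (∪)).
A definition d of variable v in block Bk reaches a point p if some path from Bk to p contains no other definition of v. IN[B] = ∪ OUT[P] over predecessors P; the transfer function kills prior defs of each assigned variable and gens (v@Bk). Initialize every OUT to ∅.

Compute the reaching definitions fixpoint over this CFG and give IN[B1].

Answer: {d@B0, e@B0}

Working:
Per-block solution:
  B0:   IN={d@B0, e@B1}   OUT={d@B0, e@B0}
  B1:   IN={d@B0, e@B0}   OUT={d@B0, e@B1}
  B2:   IN={d@B0, e@B1}   OUT={d@B0, e@B1}
  B3:   IN={d@B0, e@B1}   OUT={d@B3, e@B1}
  B4:   IN={d@B0, d@B3, e@B1}   OUT={a@B4, c@B4, d@B0, d@B3, e@B1}
  B5:   IN={a@B4, c@B4, d@B0, d@B3, e@B1}   OUT={a@B4, b@B5, c@B4, d@B0, d@B3, e@B1}

Merge at B1: IN[B1] = OUT[B0] = {d@B0, e@B0}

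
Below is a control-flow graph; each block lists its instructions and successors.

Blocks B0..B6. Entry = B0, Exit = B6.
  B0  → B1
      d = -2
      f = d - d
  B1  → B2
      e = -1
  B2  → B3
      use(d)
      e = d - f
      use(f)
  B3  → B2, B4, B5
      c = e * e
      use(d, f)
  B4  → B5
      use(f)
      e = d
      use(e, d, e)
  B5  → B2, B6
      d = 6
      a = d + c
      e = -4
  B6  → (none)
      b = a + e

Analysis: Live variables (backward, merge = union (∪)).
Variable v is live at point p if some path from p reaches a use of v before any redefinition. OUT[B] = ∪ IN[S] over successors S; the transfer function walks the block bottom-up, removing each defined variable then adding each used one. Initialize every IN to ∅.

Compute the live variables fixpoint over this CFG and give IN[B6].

Answer: {a, e}

Working:
Converged values:
  B0: | IN={} | OUT={d, f}
  B1: | IN={d, f} | OUT={d, f}
  B2: | IN={d, f} | OUT={d, e, f}
  B3: | IN={d, e, f} | OUT={c, d, f}
  B4: | IN={c, d, f} | OUT={c, f}
  B5: | IN={c, f} | OUT={a, d, e, f}
  B6: | IN={a, e} | OUT={}

B6 is the boundary node: OUT[B6] = {}
Applying B6's transfer function to that OUT value gives IN[B6] (row B6 above).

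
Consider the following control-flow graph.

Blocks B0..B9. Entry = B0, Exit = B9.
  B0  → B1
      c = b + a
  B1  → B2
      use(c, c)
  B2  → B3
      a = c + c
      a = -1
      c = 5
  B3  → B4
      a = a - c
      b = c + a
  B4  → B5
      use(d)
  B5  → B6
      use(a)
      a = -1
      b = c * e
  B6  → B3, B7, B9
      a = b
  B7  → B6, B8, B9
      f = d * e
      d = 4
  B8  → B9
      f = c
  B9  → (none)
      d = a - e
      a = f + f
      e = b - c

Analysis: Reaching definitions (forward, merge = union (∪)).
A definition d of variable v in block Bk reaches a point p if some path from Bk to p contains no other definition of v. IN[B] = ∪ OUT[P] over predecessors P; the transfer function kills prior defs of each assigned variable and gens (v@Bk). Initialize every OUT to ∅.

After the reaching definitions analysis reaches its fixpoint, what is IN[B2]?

Fixpoint table:
  B0:   IN={}   OUT={c@B0}
  B1:   IN={c@B0}   OUT={c@B0}
  B2:   IN={c@B0}   OUT={a@B2, c@B2}
  B3:   IN={a@B2, a@B6, b@B5, c@B2, d@B7, f@B7}   OUT={a@B3, b@B3, c@B2, d@B7, f@B7}
  B4:   IN={a@B3, b@B3, c@B2, d@B7, f@B7}   OUT={a@B3, b@B3, c@B2, d@B7, f@B7}
  B5:   IN={a@B3, b@B3, c@B2, d@B7, f@B7}   OUT={a@B5, b@B5, c@B2, d@B7, f@B7}
  B6:   IN={a@B5, a@B6, b@B5, c@B2, d@B7, f@B7}   OUT={a@B6, b@B5, c@B2, d@B7, f@B7}
  B7:   IN={a@B6, b@B5, c@B2, d@B7, f@B7}   OUT={a@B6, b@B5, c@B2, d@B7, f@B7}
  B8:   IN={a@B6, b@B5, c@B2, d@B7, f@B7}   OUT={a@B6, b@B5, c@B2, d@B7, f@B8}
  B9:   IN={a@B6, b@B5, c@B2, d@B7, f@B7, f@B8}   OUT={a@B9, b@B5, c@B2, d@B9, e@B9, f@B7, f@B8}

Merge at B2: IN[B2] = OUT[B1] = {c@B0}

Answer: {c@B0}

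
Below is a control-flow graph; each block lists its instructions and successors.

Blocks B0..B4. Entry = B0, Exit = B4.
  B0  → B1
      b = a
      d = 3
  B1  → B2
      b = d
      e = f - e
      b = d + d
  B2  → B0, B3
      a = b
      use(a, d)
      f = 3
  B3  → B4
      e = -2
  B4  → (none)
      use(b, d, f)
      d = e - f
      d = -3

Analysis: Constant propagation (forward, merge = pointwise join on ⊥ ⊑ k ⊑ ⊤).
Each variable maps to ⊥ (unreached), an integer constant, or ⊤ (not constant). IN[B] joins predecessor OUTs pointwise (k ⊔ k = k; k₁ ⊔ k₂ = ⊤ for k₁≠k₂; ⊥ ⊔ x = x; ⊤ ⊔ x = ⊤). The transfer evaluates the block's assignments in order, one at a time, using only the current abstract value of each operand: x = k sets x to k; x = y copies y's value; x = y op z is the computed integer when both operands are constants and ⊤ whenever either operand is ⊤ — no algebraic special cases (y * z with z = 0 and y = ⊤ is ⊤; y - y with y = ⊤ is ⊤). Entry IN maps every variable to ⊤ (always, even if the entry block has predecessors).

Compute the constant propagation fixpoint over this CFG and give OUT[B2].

Answer: {a: 6, b: 6, c: ⊤, d: 3, e: ⊤, f: 3}

Trace:
Per-block solution:
  B0:   IN=(all ⊤)   OUT={d:3; rest ⊤}
  B1:   IN={d:3; rest ⊤}   OUT={b:6, d:3; rest ⊤}
  B2:   IN={b:6, d:3; rest ⊤}   OUT={a:6, b:6, d:3, f:3; rest ⊤}
  B3:   IN={a:6, b:6, d:3, f:3; rest ⊤}   OUT={a:6, b:6, d:3, e:-2, f:3; rest ⊤}
  B4:   IN={a:6, b:6, d:3, e:-2, f:3; rest ⊤}   OUT={a:6, b:6, d:-3, e:-2, f:3; rest ⊤}

Merge at B2: IN[B2] = OUT[B1] = {a: ⊤, b: 6, c: ⊤, d: 3, e: ⊤, f: ⊤}
Applying B2's transfer function to that IN value gives OUT[B2] (row B2 above).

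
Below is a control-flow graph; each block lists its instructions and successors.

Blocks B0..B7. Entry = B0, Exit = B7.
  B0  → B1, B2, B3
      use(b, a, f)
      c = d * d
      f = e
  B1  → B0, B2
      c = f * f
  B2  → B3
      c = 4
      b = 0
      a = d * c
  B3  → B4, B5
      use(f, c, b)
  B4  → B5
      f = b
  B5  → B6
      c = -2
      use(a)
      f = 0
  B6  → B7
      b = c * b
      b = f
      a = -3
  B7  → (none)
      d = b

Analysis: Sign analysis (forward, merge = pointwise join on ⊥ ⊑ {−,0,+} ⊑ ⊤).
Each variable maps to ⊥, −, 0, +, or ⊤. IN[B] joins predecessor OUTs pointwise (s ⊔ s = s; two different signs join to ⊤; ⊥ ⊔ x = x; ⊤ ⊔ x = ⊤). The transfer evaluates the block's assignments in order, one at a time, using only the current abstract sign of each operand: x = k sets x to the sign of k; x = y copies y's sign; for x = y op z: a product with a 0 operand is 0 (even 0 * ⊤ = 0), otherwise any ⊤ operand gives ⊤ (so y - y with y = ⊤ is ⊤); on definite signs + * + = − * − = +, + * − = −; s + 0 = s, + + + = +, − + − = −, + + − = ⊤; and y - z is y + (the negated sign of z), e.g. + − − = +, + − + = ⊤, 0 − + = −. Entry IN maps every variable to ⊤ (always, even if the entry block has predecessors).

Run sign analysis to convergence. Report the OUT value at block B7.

Fixpoint table:
  B0:   IN=(all ⊤)   OUT=(all ⊤)
  B1:   IN=(all ⊤)   OUT=(all ⊤)
  B2:   IN=(all ⊤)   OUT={b:0, c:+; rest ⊤}
  B3:   IN=(all ⊤)   OUT=(all ⊤)
  B4:   IN=(all ⊤)   OUT=(all ⊤)
  B5:   IN=(all ⊤)   OUT={c:-, f:0; rest ⊤}
  B6:   IN={c:-, f:0; rest ⊤}   OUT={a:-, b:0, c:-, f:0; rest ⊤}
  B7:   IN={a:-, b:0, c:-, f:0; rest ⊤}   OUT={a:-, b:0, c:-, d:0, f:0; rest ⊤}

Merge at B7: IN[B7] = OUT[B6] = {a: -, b: 0, c: -, d: ⊤, e: ⊤, f: 0}
Applying B7's transfer function to that IN value gives OUT[B7] (row B7 above).

Answer: {a: -, b: 0, c: -, d: 0, e: ⊤, f: 0}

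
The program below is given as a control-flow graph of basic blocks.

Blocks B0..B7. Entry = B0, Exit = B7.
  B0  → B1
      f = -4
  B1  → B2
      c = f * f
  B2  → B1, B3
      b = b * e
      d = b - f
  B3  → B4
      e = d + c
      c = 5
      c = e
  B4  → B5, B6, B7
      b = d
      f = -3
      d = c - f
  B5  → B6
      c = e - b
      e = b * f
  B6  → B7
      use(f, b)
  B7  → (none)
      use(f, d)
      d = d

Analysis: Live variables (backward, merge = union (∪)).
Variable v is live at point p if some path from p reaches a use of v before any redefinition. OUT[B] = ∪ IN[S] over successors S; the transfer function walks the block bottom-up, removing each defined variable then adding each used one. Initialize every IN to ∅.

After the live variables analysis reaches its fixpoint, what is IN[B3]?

Converged values:
  B0:  IN={b, e}  OUT={b, e, f}
  B1:  IN={b, e, f}  OUT={b, c, e, f}
  B2:  IN={b, c, e, f}  OUT={b, c, d, e, f}
  B3:  IN={c, d}  OUT={c, d, e}
  B4:  IN={c, d, e}  OUT={b, d, e, f}
  B5:  IN={b, d, e, f}  OUT={b, d, f}
  B6:  IN={b, d, f}  OUT={d, f}
  B7:  IN={d, f}  OUT={}

Merge at B3: OUT[B3] = IN[B4] = {c, d, e}
Applying B3's transfer function to that OUT value gives IN[B3] (row B3 above).

Answer: {c, d}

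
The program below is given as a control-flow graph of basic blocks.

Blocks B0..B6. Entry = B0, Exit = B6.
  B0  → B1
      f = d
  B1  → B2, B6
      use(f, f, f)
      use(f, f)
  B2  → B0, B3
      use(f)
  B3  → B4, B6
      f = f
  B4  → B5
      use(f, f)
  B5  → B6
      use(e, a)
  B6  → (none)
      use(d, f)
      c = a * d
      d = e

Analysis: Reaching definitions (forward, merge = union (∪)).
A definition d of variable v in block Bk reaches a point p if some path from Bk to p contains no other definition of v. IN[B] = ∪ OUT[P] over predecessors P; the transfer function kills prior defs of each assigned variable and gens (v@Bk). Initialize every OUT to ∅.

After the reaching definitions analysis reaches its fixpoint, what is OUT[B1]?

Per-block solution:
  B0: | IN={f@B0} | OUT={f@B0}
  B1: | IN={f@B0} | OUT={f@B0}
  B2: | IN={f@B0} | OUT={f@B0}
  B3: | IN={f@B0} | OUT={f@B3}
  B4: | IN={f@B3} | OUT={f@B3}
  B5: | IN={f@B3} | OUT={f@B3}
  B6: | IN={f@B0, f@B3} | OUT={c@B6, d@B6, f@B0, f@B3}

Merge at B1: IN[B1] = OUT[B0] = {f@B0}
Applying B1's transfer function to that IN value gives OUT[B1] (row B1 above).

Answer: {f@B0}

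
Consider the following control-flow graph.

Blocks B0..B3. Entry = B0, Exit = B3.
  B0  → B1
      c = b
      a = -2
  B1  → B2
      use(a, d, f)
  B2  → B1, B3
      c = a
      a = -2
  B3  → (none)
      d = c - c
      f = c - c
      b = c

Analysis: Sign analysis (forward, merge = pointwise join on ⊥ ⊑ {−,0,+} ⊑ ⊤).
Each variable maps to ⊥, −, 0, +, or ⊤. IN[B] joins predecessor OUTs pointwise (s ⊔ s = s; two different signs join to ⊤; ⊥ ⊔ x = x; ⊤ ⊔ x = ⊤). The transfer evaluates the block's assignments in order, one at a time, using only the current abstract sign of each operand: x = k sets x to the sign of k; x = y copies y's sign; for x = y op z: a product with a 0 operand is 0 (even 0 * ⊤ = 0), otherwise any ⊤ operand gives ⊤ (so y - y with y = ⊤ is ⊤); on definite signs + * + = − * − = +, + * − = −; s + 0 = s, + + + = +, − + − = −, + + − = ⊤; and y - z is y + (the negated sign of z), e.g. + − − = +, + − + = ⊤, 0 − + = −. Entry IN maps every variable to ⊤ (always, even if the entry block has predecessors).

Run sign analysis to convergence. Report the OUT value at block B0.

Fixpoint table:
  B0:   IN=(all ⊤)   OUT={a:-; rest ⊤}
  B1:   IN={a:-; rest ⊤}   OUT={a:-; rest ⊤}
  B2:   IN={a:-; rest ⊤}   OUT={a:-, c:-; rest ⊤}
  B3:   IN={a:-, c:-; rest ⊤}   OUT={a:-, b:-, c:-; rest ⊤}

B0 is the boundary node: IN[B0] = {a: ⊤, b: ⊤, c: ⊤, d: ⊤, e: ⊤, f: ⊤}
Applying B0's transfer function to that IN value gives OUT[B0] (row B0 above).

Answer: {a: -, b: ⊤, c: ⊤, d: ⊤, e: ⊤, f: ⊤}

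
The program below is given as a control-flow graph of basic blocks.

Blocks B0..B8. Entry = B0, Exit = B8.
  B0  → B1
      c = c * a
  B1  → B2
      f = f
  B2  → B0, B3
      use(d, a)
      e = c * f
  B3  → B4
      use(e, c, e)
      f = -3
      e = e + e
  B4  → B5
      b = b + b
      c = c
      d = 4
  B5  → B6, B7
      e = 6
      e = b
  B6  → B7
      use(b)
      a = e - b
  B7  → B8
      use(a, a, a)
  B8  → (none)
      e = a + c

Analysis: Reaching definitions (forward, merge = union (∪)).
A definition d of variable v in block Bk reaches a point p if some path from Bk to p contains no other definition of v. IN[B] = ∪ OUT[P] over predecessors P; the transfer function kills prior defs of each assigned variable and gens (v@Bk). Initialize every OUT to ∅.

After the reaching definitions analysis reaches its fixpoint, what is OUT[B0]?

Answer: {c@B0, e@B2, f@B1}

Derivation:
Per-block solution:
  B0:   IN={c@B0, e@B2, f@B1}   OUT={c@B0, e@B2, f@B1}
  B1:   IN={c@B0, e@B2, f@B1}   OUT={c@B0, e@B2, f@B1}
  B2:   IN={c@B0, e@B2, f@B1}   OUT={c@B0, e@B2, f@B1}
  B3:   IN={c@B0, e@B2, f@B1}   OUT={c@B0, e@B3, f@B3}
  B4:   IN={c@B0, e@B3, f@B3}   OUT={b@B4, c@B4, d@B4, e@B3, f@B3}
  B5:   IN={b@B4, c@B4, d@B4, e@B3, f@B3}   OUT={b@B4, c@B4, d@B4, e@B5, f@B3}
  B6:   IN={b@B4, c@B4, d@B4, e@B5, f@B3}   OUT={a@B6, b@B4, c@B4, d@B4, e@B5, f@B3}
  B7:   IN={a@B6, b@B4, c@B4, d@B4, e@B5, f@B3}   OUT={a@B6, b@B4, c@B4, d@B4, e@B5, f@B3}
  B8:   IN={a@B6, b@B4, c@B4, d@B4, e@B5, f@B3}   OUT={a@B6, b@B4, c@B4, d@B4, e@B8, f@B3}

Merge at B0 (entry node, so the boundary value {} is joined with the incoming edge(s)): IN[B0] = {} ⊔ OUT[B2] = {c@B0, e@B2, f@B1}
Applying B0's transfer function to that IN value gives OUT[B0] (row B0 above).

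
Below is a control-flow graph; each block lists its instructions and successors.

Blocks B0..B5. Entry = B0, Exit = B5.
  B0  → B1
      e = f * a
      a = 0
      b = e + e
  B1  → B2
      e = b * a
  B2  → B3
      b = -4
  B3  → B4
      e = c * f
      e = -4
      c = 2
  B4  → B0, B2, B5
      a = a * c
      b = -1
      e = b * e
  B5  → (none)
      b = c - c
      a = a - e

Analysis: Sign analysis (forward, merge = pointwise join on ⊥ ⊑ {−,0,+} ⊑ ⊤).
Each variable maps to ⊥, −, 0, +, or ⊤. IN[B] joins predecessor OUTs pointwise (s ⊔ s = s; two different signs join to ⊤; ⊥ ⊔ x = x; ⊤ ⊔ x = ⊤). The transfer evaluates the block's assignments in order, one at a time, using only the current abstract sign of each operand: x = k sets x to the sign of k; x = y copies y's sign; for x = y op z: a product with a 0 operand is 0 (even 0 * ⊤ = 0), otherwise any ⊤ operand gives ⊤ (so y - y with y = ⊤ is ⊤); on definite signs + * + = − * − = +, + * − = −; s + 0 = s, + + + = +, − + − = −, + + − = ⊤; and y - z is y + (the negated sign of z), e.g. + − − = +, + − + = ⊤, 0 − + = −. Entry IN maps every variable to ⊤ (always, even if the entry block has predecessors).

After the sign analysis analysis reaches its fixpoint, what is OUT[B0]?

Converged values:
  B0: | IN=(all ⊤) | OUT={a:0; rest ⊤}
  B1: | IN={a:0; rest ⊤} | OUT={a:0, e:0; rest ⊤}
  B2: | IN={a:0; rest ⊤} | OUT={a:0, b:-; rest ⊤}
  B3: | IN={a:0, b:-; rest ⊤} | OUT={a:0, b:-, c:+, e:-; rest ⊤}
  B4: | IN={a:0, b:-, c:+, e:-; rest ⊤} | OUT={a:0, b:-, c:+, e:+; rest ⊤}
  B5: | IN={a:0, b:-, c:+, e:+; rest ⊤} | OUT={a:-, c:+, e:+; rest ⊤}

Merge at B0 (entry node, so the boundary value (all ⊤) is joined with the incoming edge(s)): IN[B0] = (all ⊤) ⊔ OUT[B4] = {a: ⊤, b: ⊤, c: ⊤, d: ⊤, e: ⊤, f: ⊤}
Applying B0's transfer function to that IN value gives OUT[B0] (row B0 above).

Answer: {a: 0, b: ⊤, c: ⊤, d: ⊤, e: ⊤, f: ⊤}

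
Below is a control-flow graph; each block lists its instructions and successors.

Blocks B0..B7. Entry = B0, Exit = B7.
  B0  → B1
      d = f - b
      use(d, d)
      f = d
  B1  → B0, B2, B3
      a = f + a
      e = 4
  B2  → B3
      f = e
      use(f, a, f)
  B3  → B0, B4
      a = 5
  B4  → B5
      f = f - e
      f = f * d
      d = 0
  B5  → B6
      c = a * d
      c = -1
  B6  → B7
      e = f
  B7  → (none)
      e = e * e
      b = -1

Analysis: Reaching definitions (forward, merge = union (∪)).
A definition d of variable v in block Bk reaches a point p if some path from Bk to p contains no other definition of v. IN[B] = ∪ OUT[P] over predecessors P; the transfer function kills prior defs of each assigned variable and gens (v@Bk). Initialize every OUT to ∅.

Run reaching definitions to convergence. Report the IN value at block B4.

Answer: {a@B3, d@B0, e@B1, f@B0, f@B2}

Trace:
Converged values:
  B0:  IN={a@B1, a@B3, d@B0, e@B1, f@B0, f@B2}  OUT={a@B1, a@B3, d@B0, e@B1, f@B0}
  B1:  IN={a@B1, a@B3, d@B0, e@B1, f@B0}  OUT={a@B1, d@B0, e@B1, f@B0}
  B2:  IN={a@B1, d@B0, e@B1, f@B0}  OUT={a@B1, d@B0, e@B1, f@B2}
  B3:  IN={a@B1, d@B0, e@B1, f@B0, f@B2}  OUT={a@B3, d@B0, e@B1, f@B0, f@B2}
  B4:  IN={a@B3, d@B0, e@B1, f@B0, f@B2}  OUT={a@B3, d@B4, e@B1, f@B4}
  B5:  IN={a@B3, d@B4, e@B1, f@B4}  OUT={a@B3, c@B5, d@B4, e@B1, f@B4}
  B6:  IN={a@B3, c@B5, d@B4, e@B1, f@B4}  OUT={a@B3, c@B5, d@B4, e@B6, f@B4}
  B7:  IN={a@B3, c@B5, d@B4, e@B6, f@B4}  OUT={a@B3, b@B7, c@B5, d@B4, e@B7, f@B4}

Merge at B4: IN[B4] = OUT[B3] = {a@B3, d@B0, e@B1, f@B0, f@B2}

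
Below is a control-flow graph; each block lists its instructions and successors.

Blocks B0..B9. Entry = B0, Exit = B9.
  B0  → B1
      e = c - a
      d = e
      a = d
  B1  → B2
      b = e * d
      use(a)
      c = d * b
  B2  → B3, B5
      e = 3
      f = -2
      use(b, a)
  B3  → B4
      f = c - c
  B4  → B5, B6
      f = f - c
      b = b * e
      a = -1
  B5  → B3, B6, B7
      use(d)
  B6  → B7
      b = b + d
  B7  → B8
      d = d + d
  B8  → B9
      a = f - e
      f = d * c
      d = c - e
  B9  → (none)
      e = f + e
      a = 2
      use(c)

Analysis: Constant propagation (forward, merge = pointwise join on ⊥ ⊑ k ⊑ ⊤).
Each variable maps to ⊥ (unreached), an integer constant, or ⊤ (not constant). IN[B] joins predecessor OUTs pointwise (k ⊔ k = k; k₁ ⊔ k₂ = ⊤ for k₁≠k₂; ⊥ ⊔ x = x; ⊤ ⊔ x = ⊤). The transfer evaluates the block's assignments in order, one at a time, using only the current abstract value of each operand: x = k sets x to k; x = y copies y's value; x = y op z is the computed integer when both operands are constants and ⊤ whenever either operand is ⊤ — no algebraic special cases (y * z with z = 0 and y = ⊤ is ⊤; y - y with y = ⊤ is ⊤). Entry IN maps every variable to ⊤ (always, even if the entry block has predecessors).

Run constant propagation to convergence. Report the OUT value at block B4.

Answer: {a: -1, b: ⊤, c: ⊤, d: ⊤, e: 3, f: ⊤}

Working:
Per-block solution:
  B0:   IN=(all ⊤)   OUT=(all ⊤)
  B1:   IN=(all ⊤)   OUT=(all ⊤)
  B2:   IN=(all ⊤)   OUT={e:3, f:-2; rest ⊤}
  B3:   IN={e:3; rest ⊤}   OUT={e:3; rest ⊤}
  B4:   IN={e:3; rest ⊤}   OUT={a:-1, e:3; rest ⊤}
  B5:   IN={e:3; rest ⊤}   OUT={e:3; rest ⊤}
  B6:   IN={e:3; rest ⊤}   OUT={e:3; rest ⊤}
  B7:   IN={e:3; rest ⊤}   OUT={e:3; rest ⊤}
  B8:   IN={e:3; rest ⊤}   OUT={e:3; rest ⊤}
  B9:   IN={e:3; rest ⊤}   OUT={a:2; rest ⊤}

Merge at B4: IN[B4] = OUT[B3] = {a: ⊤, b: ⊤, c: ⊤, d: ⊤, e: 3, f: ⊤}
Applying B4's transfer function to that IN value gives OUT[B4] (row B4 above).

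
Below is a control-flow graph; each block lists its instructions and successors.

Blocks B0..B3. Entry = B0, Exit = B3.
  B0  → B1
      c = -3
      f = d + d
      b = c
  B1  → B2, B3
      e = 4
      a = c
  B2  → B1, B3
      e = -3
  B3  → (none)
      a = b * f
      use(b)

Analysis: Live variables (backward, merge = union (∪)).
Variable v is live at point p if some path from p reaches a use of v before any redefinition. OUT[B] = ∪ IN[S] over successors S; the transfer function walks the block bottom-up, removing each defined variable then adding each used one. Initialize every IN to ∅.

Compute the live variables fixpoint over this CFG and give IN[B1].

Answer: {b, c, f}

Working:
Converged values:
  B0:   IN={d}   OUT={b, c, f}
  B1:   IN={b, c, f}   OUT={b, c, f}
  B2:   IN={b, c, f}   OUT={b, c, f}
  B3:   IN={b, f}   OUT={}

Merge at B1: OUT[B1] = IN[B2] ⊔ IN[B3] = {b, c, f}
Applying B1's transfer function to that OUT value gives IN[B1] (row B1 above).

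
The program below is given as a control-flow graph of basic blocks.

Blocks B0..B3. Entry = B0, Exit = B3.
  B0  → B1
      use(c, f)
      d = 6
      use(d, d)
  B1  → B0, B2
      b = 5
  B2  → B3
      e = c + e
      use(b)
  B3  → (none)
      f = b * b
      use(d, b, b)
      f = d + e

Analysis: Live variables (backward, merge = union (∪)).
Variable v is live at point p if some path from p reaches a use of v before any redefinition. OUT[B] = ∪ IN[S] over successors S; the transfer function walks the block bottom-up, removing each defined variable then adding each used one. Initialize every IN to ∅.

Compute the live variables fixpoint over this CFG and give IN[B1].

Answer: {c, d, e, f}

Trace:
Converged values:
  B0:   IN={c, e, f}   OUT={c, d, e, f}
  B1:   IN={c, d, e, f}   OUT={b, c, d, e, f}
  B2:   IN={b, c, d, e}   OUT={b, d, e}
  B3:   IN={b, d, e}   OUT={}

Merge at B1: OUT[B1] = IN[B0] ⊔ IN[B2] = {b, c, d, e, f}
Applying B1's transfer function to that OUT value gives IN[B1] (row B1 above).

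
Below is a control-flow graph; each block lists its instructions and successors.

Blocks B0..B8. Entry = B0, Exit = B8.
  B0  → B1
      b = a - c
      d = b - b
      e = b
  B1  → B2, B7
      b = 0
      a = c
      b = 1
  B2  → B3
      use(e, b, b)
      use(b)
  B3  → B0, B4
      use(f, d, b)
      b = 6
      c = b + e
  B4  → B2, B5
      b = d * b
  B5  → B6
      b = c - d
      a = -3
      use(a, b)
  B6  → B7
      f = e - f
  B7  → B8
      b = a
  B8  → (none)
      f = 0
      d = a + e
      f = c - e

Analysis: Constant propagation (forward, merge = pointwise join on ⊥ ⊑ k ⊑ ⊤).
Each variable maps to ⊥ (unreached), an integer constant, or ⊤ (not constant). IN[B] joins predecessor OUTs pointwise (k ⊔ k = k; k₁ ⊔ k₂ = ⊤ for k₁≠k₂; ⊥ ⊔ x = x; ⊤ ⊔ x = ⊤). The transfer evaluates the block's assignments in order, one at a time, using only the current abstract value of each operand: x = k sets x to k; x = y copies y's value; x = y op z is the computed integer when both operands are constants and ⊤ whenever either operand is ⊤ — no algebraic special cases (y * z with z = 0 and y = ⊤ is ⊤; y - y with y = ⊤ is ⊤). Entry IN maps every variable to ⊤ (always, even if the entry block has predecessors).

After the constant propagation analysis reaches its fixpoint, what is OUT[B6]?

Answer: {a: -3, b: ⊤, c: ⊤, d: ⊤, e: ⊤, f: ⊤}

Derivation:
Per-block solution:
  B0:   IN=(all ⊤)   OUT=(all ⊤)
  B1:   IN=(all ⊤)   OUT={b:1; rest ⊤}
  B2:   IN=(all ⊤)   OUT=(all ⊤)
  B3:   IN=(all ⊤)   OUT={b:6; rest ⊤}
  B4:   IN={b:6; rest ⊤}   OUT=(all ⊤)
  B5:   IN=(all ⊤)   OUT={a:-3; rest ⊤}
  B6:   IN={a:-3; rest ⊤}   OUT={a:-3; rest ⊤}
  B7:   IN=(all ⊤)   OUT=(all ⊤)
  B8:   IN=(all ⊤)   OUT=(all ⊤)

Merge at B6: IN[B6] = OUT[B5] = {a: -3, b: ⊤, c: ⊤, d: ⊤, e: ⊤, f: ⊤}
Applying B6's transfer function to that IN value gives OUT[B6] (row B6 above).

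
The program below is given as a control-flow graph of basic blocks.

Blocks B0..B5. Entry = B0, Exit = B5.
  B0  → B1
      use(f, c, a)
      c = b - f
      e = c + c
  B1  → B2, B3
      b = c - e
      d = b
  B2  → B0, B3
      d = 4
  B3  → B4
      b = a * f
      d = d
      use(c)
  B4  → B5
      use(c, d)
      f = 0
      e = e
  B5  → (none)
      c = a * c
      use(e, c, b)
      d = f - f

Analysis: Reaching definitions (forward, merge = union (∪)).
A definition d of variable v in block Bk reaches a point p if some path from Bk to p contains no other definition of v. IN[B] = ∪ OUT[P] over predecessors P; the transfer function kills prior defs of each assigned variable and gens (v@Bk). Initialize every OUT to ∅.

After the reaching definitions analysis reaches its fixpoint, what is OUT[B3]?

Answer: {b@B3, c@B0, d@B3, e@B0}

Trace:
Converged values:
  B0:  IN={b@B1, c@B0, d@B2, e@B0}  OUT={b@B1, c@B0, d@B2, e@B0}
  B1:  IN={b@B1, c@B0, d@B2, e@B0}  OUT={b@B1, c@B0, d@B1, e@B0}
  B2:  IN={b@B1, c@B0, d@B1, e@B0}  OUT={b@B1, c@B0, d@B2, e@B0}
  B3:  IN={b@B1, c@B0, d@B1, d@B2, e@B0}  OUT={b@B3, c@B0, d@B3, e@B0}
  B4:  IN={b@B3, c@B0, d@B3, e@B0}  OUT={b@B3, c@B0, d@B3, e@B4, f@B4}
  B5:  IN={b@B3, c@B0, d@B3, e@B4, f@B4}  OUT={b@B3, c@B5, d@B5, e@B4, f@B4}

Merge at B3: IN[B3] = OUT[B1] ⊔ OUT[B2] = {b@B1, c@B0, d@B1, d@B2, e@B0}
Applying B3's transfer function to that IN value gives OUT[B3] (row B3 above).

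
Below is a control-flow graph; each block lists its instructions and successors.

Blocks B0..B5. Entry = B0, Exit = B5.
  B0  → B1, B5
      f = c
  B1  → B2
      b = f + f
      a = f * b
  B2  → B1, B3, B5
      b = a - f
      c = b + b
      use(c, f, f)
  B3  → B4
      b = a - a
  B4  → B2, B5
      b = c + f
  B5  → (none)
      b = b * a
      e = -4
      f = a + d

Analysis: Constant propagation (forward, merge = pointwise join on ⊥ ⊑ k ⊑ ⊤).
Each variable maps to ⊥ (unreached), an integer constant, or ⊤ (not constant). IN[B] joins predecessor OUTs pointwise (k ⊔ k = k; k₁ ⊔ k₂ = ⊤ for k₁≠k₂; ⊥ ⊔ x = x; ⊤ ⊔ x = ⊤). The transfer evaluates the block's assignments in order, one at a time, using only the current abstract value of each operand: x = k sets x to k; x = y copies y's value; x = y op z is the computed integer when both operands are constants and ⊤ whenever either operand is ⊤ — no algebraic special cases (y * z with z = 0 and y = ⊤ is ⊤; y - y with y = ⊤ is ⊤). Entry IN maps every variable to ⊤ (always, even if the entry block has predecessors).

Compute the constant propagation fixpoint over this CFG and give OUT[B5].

Per-block solution:
  B0:   IN=(all ⊤)   OUT=(all ⊤)
  B1:   IN=(all ⊤)   OUT=(all ⊤)
  B2:   IN=(all ⊤)   OUT=(all ⊤)
  B3:   IN=(all ⊤)   OUT=(all ⊤)
  B4:   IN=(all ⊤)   OUT=(all ⊤)
  B5:   IN=(all ⊤)   OUT={e:-4; rest ⊤}

Merge at B5: IN[B5] = OUT[B0] ⊔ OUT[B2] ⊔ OUT[B4] = {a: ⊤, b: ⊤, c: ⊤, d: ⊤, e: ⊤, f: ⊤}
Applying B5's transfer function to that IN value gives OUT[B5] (row B5 above).

Answer: {a: ⊤, b: ⊤, c: ⊤, d: ⊤, e: -4, f: ⊤}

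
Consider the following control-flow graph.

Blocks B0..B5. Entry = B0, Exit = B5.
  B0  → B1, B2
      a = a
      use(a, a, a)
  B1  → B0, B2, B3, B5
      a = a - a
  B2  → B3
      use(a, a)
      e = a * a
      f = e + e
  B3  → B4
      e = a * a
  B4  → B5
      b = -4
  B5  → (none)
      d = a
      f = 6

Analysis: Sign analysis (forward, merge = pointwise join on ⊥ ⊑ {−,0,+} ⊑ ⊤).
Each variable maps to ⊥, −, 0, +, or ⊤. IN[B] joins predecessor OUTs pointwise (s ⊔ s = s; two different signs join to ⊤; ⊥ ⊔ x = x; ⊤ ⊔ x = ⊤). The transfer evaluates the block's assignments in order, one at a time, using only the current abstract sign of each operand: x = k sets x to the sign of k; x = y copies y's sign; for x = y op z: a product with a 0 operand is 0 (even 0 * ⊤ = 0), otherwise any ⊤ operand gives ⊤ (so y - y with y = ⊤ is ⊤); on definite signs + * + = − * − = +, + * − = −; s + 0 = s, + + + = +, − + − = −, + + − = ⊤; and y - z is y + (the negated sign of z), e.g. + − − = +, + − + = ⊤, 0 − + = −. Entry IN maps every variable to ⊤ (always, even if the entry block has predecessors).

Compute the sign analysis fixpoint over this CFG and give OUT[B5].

Per-block solution:
  B0:   IN=(all ⊤)   OUT=(all ⊤)
  B1:   IN=(all ⊤)   OUT=(all ⊤)
  B2:   IN=(all ⊤)   OUT=(all ⊤)
  B3:   IN=(all ⊤)   OUT=(all ⊤)
  B4:   IN=(all ⊤)   OUT={b:-; rest ⊤}
  B5:   IN=(all ⊤)   OUT={f:+; rest ⊤}

Merge at B5: IN[B5] = OUT[B1] ⊔ OUT[B4] = {a: ⊤, b: ⊤, c: ⊤, d: ⊤, e: ⊤, f: ⊤}
Applying B5's transfer function to that IN value gives OUT[B5] (row B5 above).

Answer: {a: ⊤, b: ⊤, c: ⊤, d: ⊤, e: ⊤, f: +}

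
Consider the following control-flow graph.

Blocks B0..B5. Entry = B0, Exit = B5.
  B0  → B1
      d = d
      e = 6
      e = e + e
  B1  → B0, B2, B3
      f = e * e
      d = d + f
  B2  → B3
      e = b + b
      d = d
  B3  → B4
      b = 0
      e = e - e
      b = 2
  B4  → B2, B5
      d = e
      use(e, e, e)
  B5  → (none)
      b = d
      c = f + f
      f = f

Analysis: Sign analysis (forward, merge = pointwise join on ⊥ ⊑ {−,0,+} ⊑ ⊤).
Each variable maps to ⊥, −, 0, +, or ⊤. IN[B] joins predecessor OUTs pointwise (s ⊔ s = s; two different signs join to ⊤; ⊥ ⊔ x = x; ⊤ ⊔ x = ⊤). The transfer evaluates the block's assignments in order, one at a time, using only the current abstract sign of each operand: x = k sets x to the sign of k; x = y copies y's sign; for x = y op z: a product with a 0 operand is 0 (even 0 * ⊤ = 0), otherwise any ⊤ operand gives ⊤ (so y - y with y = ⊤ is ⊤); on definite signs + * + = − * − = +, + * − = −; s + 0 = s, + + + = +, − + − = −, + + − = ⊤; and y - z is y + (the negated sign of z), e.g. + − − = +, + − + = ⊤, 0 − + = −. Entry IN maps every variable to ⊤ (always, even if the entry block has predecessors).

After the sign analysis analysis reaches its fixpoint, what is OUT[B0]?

Answer: {a: ⊤, b: ⊤, c: ⊤, d: ⊤, e: +, f: ⊤}

Derivation:
Converged values:
  B0:  IN=(all ⊤)  OUT={e:+; rest ⊤}
  B1:  IN={e:+; rest ⊤}  OUT={e:+, f:+; rest ⊤}
  B2:  IN={f:+; rest ⊤}  OUT={f:+; rest ⊤}
  B3:  IN={f:+; rest ⊤}  OUT={b:+, f:+; rest ⊤}
  B4:  IN={b:+, f:+; rest ⊤}  OUT={b:+, f:+; rest ⊤}
  B5:  IN={b:+, f:+; rest ⊤}  OUT={c:+, f:+; rest ⊤}

Merge at B0 (entry node, so the boundary value (all ⊤) is joined with the incoming edge(s)): IN[B0] = (all ⊤) ⊔ OUT[B1] = {a: ⊤, b: ⊤, c: ⊤, d: ⊤, e: ⊤, f: ⊤}
Applying B0's transfer function to that IN value gives OUT[B0] (row B0 above).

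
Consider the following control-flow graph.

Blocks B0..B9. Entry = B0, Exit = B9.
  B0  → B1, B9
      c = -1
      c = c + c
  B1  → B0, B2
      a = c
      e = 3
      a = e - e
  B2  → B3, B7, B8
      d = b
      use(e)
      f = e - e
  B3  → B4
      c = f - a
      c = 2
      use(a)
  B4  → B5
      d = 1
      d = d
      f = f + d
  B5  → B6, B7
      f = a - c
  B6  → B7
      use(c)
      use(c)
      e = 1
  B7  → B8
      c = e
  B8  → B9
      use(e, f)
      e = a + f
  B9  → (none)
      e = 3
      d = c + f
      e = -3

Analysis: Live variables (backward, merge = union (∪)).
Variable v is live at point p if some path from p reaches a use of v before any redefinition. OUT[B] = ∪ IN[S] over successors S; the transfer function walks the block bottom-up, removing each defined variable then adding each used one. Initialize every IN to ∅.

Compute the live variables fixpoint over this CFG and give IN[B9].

Answer: {c, f}

Working:
Converged values:
  B0:  IN={b, f}  OUT={b, c, f}
  B1:  IN={b, c, f}  OUT={a, b, c, e, f}
  B2:  IN={a, b, c, e}  OUT={a, c, e, f}
  B3:  IN={a, e, f}  OUT={a, c, e, f}
  B4:  IN={a, c, e, f}  OUT={a, c, e}
  B5:  IN={a, c, e}  OUT={a, c, e, f}
  B6:  IN={a, c, f}  OUT={a, e, f}
  B7:  IN={a, e, f}  OUT={a, c, e, f}
  B8:  IN={a, c, e, f}  OUT={c, f}
  B9:  IN={c, f}  OUT={}

B9 is the boundary node: OUT[B9] = {}
Applying B9's transfer function to that OUT value gives IN[B9] (row B9 above).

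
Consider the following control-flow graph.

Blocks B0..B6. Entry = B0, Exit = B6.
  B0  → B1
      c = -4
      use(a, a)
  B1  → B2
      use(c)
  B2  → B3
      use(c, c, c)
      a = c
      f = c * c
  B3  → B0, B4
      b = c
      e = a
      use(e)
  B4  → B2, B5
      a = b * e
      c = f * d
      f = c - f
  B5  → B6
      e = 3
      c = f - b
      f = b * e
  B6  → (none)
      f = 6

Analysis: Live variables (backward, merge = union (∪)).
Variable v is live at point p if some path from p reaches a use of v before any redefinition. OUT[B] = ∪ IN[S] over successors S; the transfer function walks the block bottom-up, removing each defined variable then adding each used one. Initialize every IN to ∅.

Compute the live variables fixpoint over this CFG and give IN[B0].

Answer: {a, d}

Trace:
Per-block solution:
  B0:  IN={a, d}  OUT={c, d}
  B1:  IN={c, d}  OUT={c, d}
  B2:  IN={c, d}  OUT={a, c, d, f}
  B3:  IN={a, c, d, f}  OUT={a, b, d, e, f}
  B4:  IN={b, d, e, f}  OUT={b, c, d, f}
  B5:  IN={b, f}  OUT={}
  B6:  IN={}  OUT={}

Merge at B0: OUT[B0] = IN[B1] = {c, d}
Applying B0's transfer function to that OUT value gives IN[B0] (row B0 above).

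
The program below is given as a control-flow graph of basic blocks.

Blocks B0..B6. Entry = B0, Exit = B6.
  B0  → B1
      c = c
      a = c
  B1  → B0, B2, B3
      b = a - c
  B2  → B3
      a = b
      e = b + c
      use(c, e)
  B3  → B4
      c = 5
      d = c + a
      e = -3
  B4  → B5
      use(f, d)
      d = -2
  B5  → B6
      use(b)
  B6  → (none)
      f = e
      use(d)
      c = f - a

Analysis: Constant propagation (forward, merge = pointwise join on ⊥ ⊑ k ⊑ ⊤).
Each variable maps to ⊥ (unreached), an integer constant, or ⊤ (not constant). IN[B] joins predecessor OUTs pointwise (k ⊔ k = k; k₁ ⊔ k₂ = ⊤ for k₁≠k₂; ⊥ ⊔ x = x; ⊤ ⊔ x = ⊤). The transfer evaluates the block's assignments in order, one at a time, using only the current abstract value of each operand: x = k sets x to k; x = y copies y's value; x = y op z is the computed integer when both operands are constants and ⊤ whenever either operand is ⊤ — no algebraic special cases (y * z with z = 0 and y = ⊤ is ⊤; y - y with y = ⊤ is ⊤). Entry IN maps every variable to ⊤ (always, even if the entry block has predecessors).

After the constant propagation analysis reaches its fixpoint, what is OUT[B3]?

Answer: {a: ⊤, b: ⊤, c: 5, d: ⊤, e: -3, f: ⊤}

Trace:
Fixpoint table:
  B0:  IN=(all ⊤)  OUT=(all ⊤)
  B1:  IN=(all ⊤)  OUT=(all ⊤)
  B2:  IN=(all ⊤)  OUT=(all ⊤)
  B3:  IN=(all ⊤)  OUT={c:5, e:-3; rest ⊤}
  B4:  IN={c:5, e:-3; rest ⊤}  OUT={c:5, d:-2, e:-3; rest ⊤}
  B5:  IN={c:5, d:-2, e:-3; rest ⊤}  OUT={c:5, d:-2, e:-3; rest ⊤}
  B6:  IN={c:5, d:-2, e:-3; rest ⊤}  OUT={d:-2, e:-3, f:-3; rest ⊤}

Merge at B3: IN[B3] = OUT[B1] ⊔ OUT[B2] = {a: ⊤, b: ⊤, c: ⊤, d: ⊤, e: ⊤, f: ⊤}
Applying B3's transfer function to that IN value gives OUT[B3] (row B3 above).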